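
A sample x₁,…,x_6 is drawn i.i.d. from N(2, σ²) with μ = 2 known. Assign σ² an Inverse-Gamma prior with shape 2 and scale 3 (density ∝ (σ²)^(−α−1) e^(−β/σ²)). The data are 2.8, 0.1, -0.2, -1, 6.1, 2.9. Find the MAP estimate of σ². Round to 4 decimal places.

σ̂²_MAP = 3.4758

Sum of squared deviations about the known mean: SS = (2.8−2)² + (0.1−2)² + (-0.2−2)² + (-1−2)² + (6.1−2)² + (2.9−2)² = 35.71.
The Normal likelihood contributes (σ²)^(−n/2) exp(−SS/(2σ²)), so the posterior is Inverse-Gamma(α + n/2, β + SS/2) = Inverse-Gamma(5, 20.855).
The mode of Inverse-Gamma(a, b) is b/(a+1) = 20.855/6 ≈ 3.4758.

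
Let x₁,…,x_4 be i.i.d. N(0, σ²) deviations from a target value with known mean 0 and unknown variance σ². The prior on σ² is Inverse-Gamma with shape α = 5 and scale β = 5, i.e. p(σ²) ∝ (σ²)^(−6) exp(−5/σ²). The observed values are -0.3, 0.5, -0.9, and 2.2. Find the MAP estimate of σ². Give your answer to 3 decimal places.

σ̂²_MAP = 0.999

Sum of squared deviations about the known mean: SS = (-0.3−0)² + (0.5−0)² + (-0.9−0)² + (2.2−0)² = 5.99.
The Normal likelihood contributes (σ²)^(−n/2) exp(−SS/(2σ²)), so the posterior is Inverse-Gamma(α + n/2, β + SS/2) = Inverse-Gamma(7, 7.995).
The mode of Inverse-Gamma(a, b) is b/(a+1) = 7.995/8 ≈ 0.999.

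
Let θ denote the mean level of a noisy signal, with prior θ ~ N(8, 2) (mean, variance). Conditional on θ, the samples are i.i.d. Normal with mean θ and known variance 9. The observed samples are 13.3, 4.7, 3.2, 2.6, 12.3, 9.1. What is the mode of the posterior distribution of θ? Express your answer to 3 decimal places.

n = 6; x̄ = (13.3 + 4.7 + 3.2 + 2.6 + 12.3 + 9.1)/6 = 45.2/6 = 113/15 ≈ 7.5333.
For a Normal prior and Normal likelihood with known variance, the posterior is Normal; its mode equals its mean, the precision-weighted average.
Prior precision 1/σ₀² = 1/2 = 0.5; data precision n/σ² = 6/9 = 2/3.
θ̂ = (0.5·8 + (2/3)·(113/15)) / (0.5 + 2/3) = (406/45)/(7/6) = 116/15 ≈ 7.733.

θ̂_MAP = 7.733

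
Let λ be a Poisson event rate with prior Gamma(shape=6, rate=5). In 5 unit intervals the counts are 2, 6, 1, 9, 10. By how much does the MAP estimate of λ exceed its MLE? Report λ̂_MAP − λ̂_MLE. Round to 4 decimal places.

MAP − MLE = -2.3000

Σxᵢ = 28. Posterior is Gamma(34, 10); MAP = (34−1)/10 = 33/10 ≈ 3.30000.
MLE = x̄ = 28/5 ≈ 5.60000.
Difference = 33/10 − 28/5 = -23/10 ≈ -2.3000.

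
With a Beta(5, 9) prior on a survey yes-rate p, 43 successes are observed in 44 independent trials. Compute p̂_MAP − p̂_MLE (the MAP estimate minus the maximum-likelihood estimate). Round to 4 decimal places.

Posterior is Beta(48, 10); MAP = (48−1)/(58−2) = 47/56 ≈ 0.83929.
MLE ignores the prior: p̂_MLE = k/n = 43/44 ≈ 0.97727.
Difference = 47/56 − 43/44 = -85/616 ≈ -0.1380.

MAP − MLE = -0.1380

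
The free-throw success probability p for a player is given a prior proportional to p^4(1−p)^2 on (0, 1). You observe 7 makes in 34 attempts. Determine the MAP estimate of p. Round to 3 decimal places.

p̂_MAP = 0.275

The prior density ∝ p^4(1−p)^2 is the kernel of Beta(5, 3).
Data: 7 successes in 34 trials. The binomial likelihood contributes p^7(1−p)^27, so the posterior is Beta(5+7, 3+27) = Beta(12, 30).
For Beta(a, b) with a, b > 1 the mode is (a−1)/(a+b−2) = 11/40 ≈ 0.275.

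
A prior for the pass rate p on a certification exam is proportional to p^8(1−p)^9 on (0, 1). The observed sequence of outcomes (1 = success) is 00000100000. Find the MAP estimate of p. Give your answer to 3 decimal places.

p̂_MAP = 0.321

The prior density ∝ p^8(1−p)^9 is the kernel of Beta(9, 10).
Data: 1 success in 11 trials (from the sequence). The binomial likelihood contributes p(1−p)^10, so the posterior is Beta(9+1, 10+10) = Beta(10, 20).
For Beta(a, b) with a, b > 1 the mode is (a−1)/(a+b−2) = 9/28 ≈ 0.321.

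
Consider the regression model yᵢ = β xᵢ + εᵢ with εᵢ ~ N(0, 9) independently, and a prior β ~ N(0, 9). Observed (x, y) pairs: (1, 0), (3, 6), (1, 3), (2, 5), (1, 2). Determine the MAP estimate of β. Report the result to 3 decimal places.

β̂_MAP = 1.941

log p(β | y) = −Σ(yᵢ − βxᵢ)²/(2·9) − β²/(2·9) + const.
Setting the derivative to zero: Σxᵢ(yᵢ − βxᵢ)/9 − β/9 = 0, so β = Σxᵢyᵢ / (Σxᵢ² + σ²/τ²).
Σxᵢyᵢ = 1·0 + 3·6 + 1·3 + 2·5 + 1·2 = 33; Σxᵢ² = 16; σ²/τ² = 1.
β̂_MAP = 33 / (16 + 1) = 33/17 ≈ 1.941.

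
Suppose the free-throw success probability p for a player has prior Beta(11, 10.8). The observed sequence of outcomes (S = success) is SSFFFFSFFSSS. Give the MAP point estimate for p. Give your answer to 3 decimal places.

p̂_MAP = 0.503

Prior: Beta(11, 10.8).
Data: 6 successes in 12 trials (from the sequence). The binomial likelihood contributes p^6(1−p)^6, so the posterior is Beta(11+6, 10.8+6) = Beta(17, 16.8).
For Beta(a, b) with a, b > 1 the mode is (a−1)/(a+b−2) = 16/31.8 ≈ 0.503.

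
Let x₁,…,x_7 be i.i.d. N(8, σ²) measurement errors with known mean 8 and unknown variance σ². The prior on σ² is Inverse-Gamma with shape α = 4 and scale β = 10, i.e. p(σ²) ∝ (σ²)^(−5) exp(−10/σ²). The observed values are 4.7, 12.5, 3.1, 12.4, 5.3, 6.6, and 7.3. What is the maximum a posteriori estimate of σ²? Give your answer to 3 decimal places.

σ̂²_MAP = 6.132

Sum of squared deviations about the known mean: SS = (4.7−8)² + (12.5−8)² + (3.1−8)² + (12.4−8)² + (5.3−8)² + (6.6−8)² + (7.3−8)² = 84.25.
The Normal likelihood contributes (σ²)^(−n/2) exp(−SS/(2σ²)), so the posterior is Inverse-Gamma(α + n/2, β + SS/2) = Inverse-Gamma(7.5, 52.125).
The mode of Inverse-Gamma(a, b) is b/(a+1) = 52.125/8.5 ≈ 6.132.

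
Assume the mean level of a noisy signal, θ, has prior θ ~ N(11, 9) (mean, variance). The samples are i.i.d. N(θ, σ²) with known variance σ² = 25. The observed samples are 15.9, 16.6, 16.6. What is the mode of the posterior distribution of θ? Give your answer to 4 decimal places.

n = 3; x̄ = (15.9 + 16.6 + 16.6)/3 = 49.1/3 = 491/30 ≈ 16.3667.
For a Normal prior and Normal likelihood with known variance, the posterior is Normal; its mode equals its mean, the precision-weighted average.
Prior precision 1/σ₀² = 1/9; data precision n/σ² = 3/25 = 0.12.
θ̂ = ((1/9)·11 + 0.12·(491/30)) / (1/9 + 0.12) = (7169/2250)/(52/225) = 7169/520 ≈ 13.7865.

θ̂_MAP = 13.7865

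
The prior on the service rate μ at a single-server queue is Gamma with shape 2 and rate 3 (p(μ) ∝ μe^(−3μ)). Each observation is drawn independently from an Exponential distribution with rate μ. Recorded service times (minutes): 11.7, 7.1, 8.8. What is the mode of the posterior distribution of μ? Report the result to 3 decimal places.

μ̂_MAP = 0.131

The Exponential(rate=μ) likelihood is ∝ μ^n e^(−μΣtᵢ). Here n = 3 and Σtᵢ = 11.7 + 7.1 + 8.8 = 27.6.
Posterior ∝ μe^(−3μ) · μ^3e^(−27.6μ) = μ^4e^(−30.6μ), i.e. Gamma(5, 30.6).
Mode = (a−1)/b = 4/30.6 ≈ 0.131.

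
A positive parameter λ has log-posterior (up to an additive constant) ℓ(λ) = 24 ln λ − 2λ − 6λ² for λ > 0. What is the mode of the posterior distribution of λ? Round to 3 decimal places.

ℓ'(λ) = 24/λ − 2 − 12λ. Setting this to zero and multiplying by λ: 12λ² + 2λ − 24 = 0.
λ = (−2 + √(2² + 4·12·24)) / (2·12) = (−2 + √1156) / 24 = (−2 + 34)/24 = 4/3.
ℓ''(λ) = −24/λ² − 12 < 0, confirming a maximum.

λ̂_MAP = 1.333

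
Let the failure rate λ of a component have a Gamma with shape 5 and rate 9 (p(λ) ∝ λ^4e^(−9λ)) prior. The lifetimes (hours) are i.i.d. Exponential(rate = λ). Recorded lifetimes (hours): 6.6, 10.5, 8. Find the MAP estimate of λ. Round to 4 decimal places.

The Exponential(rate=λ) likelihood is ∝ λ^n e^(−λΣtᵢ). Here n = 3 and Σtᵢ = 6.6 + 10.5 + 8 = 25.1.
Posterior ∝ λ^4e^(−9λ) · λ^3e^(−25.1λ) = λ^7e^(−34.1λ), i.e. Gamma(8, 34.1).
Mode = (a−1)/b = 7/34.1 ≈ 0.2053.

λ̂_MAP = 0.2053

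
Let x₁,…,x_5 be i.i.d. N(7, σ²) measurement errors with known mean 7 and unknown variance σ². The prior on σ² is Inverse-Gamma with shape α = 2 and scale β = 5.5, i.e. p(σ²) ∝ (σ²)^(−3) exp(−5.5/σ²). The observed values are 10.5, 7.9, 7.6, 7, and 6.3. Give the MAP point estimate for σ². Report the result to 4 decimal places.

Sum of squared deviations about the known mean: SS = (10.5−7)² + (7.9−7)² + (7.6−7)² + (7−7)² + (6.3−7)² = 13.91.
The Normal likelihood contributes (σ²)^(−n/2) exp(−SS/(2σ²)), so the posterior is Inverse-Gamma(α + n/2, β + SS/2) = Inverse-Gamma(4.5, 12.455).
The mode of Inverse-Gamma(a, b) is b/(a+1) = 12.455/5.5 ≈ 2.2645.

σ̂²_MAP = 2.2645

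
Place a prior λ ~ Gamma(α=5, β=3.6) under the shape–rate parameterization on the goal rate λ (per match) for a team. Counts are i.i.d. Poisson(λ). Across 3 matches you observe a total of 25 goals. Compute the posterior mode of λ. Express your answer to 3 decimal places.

Σxᵢ = 25, n = 3.
Posterior ∝ λ^4e^(−3.6λ) · λ^25e^(−3λ) = λ^29e^(−6.6λ), i.e. Gamma(shape=30, rate=6.6).
The mode of a Gamma(a, b) with a ≥ 1 (shape–rate) is (a−1)/b = 29/6.6 ≈ 4.394.

λ̂_MAP = 4.394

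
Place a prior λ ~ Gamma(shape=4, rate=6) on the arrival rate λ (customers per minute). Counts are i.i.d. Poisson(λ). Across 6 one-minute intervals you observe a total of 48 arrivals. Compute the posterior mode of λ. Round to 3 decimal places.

Σxᵢ = 48, n = 6.
Posterior ∝ λ^3e^(−6λ) · λ^48e^(−6λ) = λ^51e^(−12λ), i.e. Gamma(shape=52, rate=12).
The mode of a Gamma(a, b) with a ≥ 1 (shape–rate) is (a−1)/b = 51/12 ≈ 4.250.

λ̂_MAP = 4.250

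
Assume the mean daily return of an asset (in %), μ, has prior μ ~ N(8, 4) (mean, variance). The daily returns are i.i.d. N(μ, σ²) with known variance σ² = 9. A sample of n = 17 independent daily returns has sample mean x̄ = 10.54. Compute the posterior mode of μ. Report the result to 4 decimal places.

n = 17, x̄ = 10.54.
For a Normal prior and Normal likelihood with known variance, the posterior is Normal; its mode equals its mean, the precision-weighted average.
Prior precision 1/σ₀² = 1/4 = 0.25; data precision n/σ² = 17/9.
μ̂ = (0.25·8 + (17/9)·10.54) / (0.25 + 17/9) = (9859/450)/(77/36) = 19718/1925 ≈ 10.2431.

μ̂_MAP = 10.2431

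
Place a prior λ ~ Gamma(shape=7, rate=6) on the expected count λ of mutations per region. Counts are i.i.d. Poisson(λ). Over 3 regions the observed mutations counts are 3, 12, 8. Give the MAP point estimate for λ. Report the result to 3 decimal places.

λ̂_MAP = 3.222

Σxᵢ = 3+12+8 = 23, with n = 3.
Posterior ∝ λ^6e^(−6λ) · λ^23e^(−3λ) = λ^29e^(−9λ), i.e. Gamma(shape=30, rate=9).
The mode of a Gamma(a, b) with a ≥ 1 (shape–rate) is (a−1)/b = 29/9 ≈ 3.222.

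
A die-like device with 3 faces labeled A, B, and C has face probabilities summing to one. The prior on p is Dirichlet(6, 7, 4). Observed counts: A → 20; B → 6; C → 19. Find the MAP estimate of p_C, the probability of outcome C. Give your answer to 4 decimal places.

MAP estimate of p_C = 0.3729

The posterior is Dirichlet(αᵢ + nᵢ) = Dirichlet(26, 13, 23).
For a Dirichlet(a₁,…,a_K) with all aᵢ > 1, the mode has j-th component (aⱼ − 1)/(Σaᵢ − K).
Here Σaᵢ = 62 and K = 3, so p_C = (23 − 1)/(62 − 3) = 22/59 ≈ 0.3729.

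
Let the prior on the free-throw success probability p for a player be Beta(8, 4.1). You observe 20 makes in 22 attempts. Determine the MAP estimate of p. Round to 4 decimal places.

Prior: Beta(8, 4.1).
Data: 20 successes in 22 trials. The binomial likelihood contributes p^20(1−p)^2, so the posterior is Beta(8+20, 4.1+2) = Beta(28, 6.1).
For Beta(a, b) with a, b > 1 the mode is (a−1)/(a+b−2) = 27/32.1 ≈ 0.8411.

p̂_MAP = 0.8411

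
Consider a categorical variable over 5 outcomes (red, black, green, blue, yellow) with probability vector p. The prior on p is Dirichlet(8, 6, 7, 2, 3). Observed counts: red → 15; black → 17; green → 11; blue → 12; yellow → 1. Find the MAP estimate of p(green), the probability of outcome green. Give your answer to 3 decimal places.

MAP estimate of p(green) = 0.221

The posterior is Dirichlet(αᵢ + nᵢ) = Dirichlet(23, 23, 18, 14, 4).
For a Dirichlet(a₁,…,a_K) with all aᵢ > 1, the mode has j-th component (aⱼ − 1)/(Σaᵢ − K).
Here Σaᵢ = 82 and K = 5, so p(green) = (18 − 1)/(82 − 5) = 17/77 ≈ 0.221.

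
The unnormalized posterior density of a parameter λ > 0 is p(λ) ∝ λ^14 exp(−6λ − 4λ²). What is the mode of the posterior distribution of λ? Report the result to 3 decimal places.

ℓ'(λ) = 14/λ − 6 − 8λ. Setting this to zero and multiplying by λ: 8λ² + 6λ − 14 = 0.
λ = (−6 + √(6² + 4·8·14)) / (2·8) = (−6 + √484) / 16 = (−6 + 22)/16 = 1.
ℓ''(λ) = −14/λ² − 8 < 0, confirming a maximum.

λ̂_MAP = 1.000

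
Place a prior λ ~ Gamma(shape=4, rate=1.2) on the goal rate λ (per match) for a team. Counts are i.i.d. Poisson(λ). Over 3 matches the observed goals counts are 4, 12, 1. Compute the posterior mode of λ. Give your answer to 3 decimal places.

Σxᵢ = 4+12+1 = 17, with n = 3.
Posterior ∝ λ^3e^(−1.2λ) · λ^17e^(−3λ) = λ^20e^(−4.2λ), i.e. Gamma(shape=21, rate=4.2).
The mode of a Gamma(a, b) with a ≥ 1 (shape–rate) is (a−1)/b = 20/4.2 ≈ 4.762.

λ̂_MAP = 4.762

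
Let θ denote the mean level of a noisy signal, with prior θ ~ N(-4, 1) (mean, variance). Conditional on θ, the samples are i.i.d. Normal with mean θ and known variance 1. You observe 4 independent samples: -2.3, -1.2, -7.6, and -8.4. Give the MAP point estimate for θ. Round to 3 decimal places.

n = 4; x̄ = ((-2.3) + (-1.2) + (-7.6) + (-8.4))/4 = -19.5/4 = -4.875.
For a Normal prior and Normal likelihood with known variance, the posterior is Normal; its mode equals its mean, the precision-weighted average.
Prior precision 1/σ₀² = 1/1 = 1; data precision n/σ² = 4/1 = 4.
θ̂ = (1·(-4) + 4·(-4.875)) / (1 + 4) = (-23.5)/5 = -4.700.

θ̂_MAP = -4.700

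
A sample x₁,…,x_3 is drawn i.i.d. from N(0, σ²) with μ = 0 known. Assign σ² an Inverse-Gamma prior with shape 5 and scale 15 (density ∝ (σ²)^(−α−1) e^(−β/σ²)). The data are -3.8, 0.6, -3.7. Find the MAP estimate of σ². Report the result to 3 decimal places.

Sum of squared deviations about the known mean: SS = (-3.8−0)² + (0.6−0)² + (-3.7−0)² = 28.49.
The Normal likelihood contributes (σ²)^(−n/2) exp(−SS/(2σ²)), so the posterior is Inverse-Gamma(α + n/2, β + SS/2) = Inverse-Gamma(6.5, 29.245).
The mode of Inverse-Gamma(a, b) is b/(a+1) = 29.245/7.5 ≈ 3.899.

σ̂²_MAP = 3.899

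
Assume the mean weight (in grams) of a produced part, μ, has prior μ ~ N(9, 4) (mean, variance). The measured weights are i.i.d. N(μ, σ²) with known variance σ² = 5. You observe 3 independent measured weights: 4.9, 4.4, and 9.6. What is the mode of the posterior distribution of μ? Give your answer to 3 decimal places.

μ̂_MAP = 7.094

n = 3; x̄ = (4.9 + 4.4 + 9.6)/3 = 18.9/3 = 6.3.
For a Normal prior and Normal likelihood with known variance, the posterior is Normal; its mode equals its mean, the precision-weighted average.
Prior precision 1/σ₀² = 1/4 = 0.25; data precision n/σ² = 3/5 = 0.6.
μ̂ = (0.25·9 + 0.6·6.3) / (0.25 + 0.6) = 6.03/0.85 = 603/85 ≈ 7.094.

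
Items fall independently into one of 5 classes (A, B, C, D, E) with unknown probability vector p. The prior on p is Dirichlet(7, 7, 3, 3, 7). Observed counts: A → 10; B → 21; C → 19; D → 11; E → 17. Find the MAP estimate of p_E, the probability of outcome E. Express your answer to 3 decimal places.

The posterior is Dirichlet(αᵢ + nᵢ) = Dirichlet(17, 28, 22, 14, 24).
For a Dirichlet(a₁,…,a_K) with all aᵢ > 1, the mode has j-th component (aⱼ − 1)/(Σaᵢ − K).
Here Σaᵢ = 105 and K = 5, so p_E = (24 − 1)/(105 − 5) = 23/100 ≈ 0.230.

MAP estimate of p_E = 0.230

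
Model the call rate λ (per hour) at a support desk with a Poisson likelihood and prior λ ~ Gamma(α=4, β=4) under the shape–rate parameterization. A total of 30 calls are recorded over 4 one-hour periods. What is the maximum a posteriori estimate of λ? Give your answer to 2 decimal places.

Σxᵢ = 30, n = 4.
Posterior ∝ λ^3e^(−4λ) · λ^30e^(−4λ) = λ^33e^(−8λ), i.e. Gamma(shape=34, rate=8).
The mode of a Gamma(a, b) with a ≥ 1 (shape–rate) is (a−1)/b = 33/8 ≈ 4.13.

λ̂_MAP = 4.13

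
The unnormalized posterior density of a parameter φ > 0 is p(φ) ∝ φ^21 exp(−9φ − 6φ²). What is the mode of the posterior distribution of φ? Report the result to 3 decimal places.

ℓ'(φ) = 21/φ − 9 − 12φ. Setting this to zero and multiplying by φ: 12φ² + 9φ − 21 = 0.
φ = (−9 + √(9² + 4·12·21)) / (2·12) = (−9 + √1089) / 24 = (−9 + 33)/24 = 1.
ℓ''(φ) = −21/φ² − 12 < 0, confirming a maximum.

φ̂_MAP = 1.000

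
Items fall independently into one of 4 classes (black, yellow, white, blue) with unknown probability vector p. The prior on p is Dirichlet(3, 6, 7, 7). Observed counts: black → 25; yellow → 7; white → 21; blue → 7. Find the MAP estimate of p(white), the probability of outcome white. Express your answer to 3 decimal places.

MAP estimate of p(white) = 0.342

The posterior is Dirichlet(αᵢ + nᵢ) = Dirichlet(28, 13, 28, 14).
For a Dirichlet(a₁,…,a_K) with all aᵢ > 1, the mode has j-th component (aⱼ − 1)/(Σaᵢ − K).
Here Σaᵢ = 83 and K = 4, so p(white) = (28 − 1)/(83 − 4) = 27/79 ≈ 0.342.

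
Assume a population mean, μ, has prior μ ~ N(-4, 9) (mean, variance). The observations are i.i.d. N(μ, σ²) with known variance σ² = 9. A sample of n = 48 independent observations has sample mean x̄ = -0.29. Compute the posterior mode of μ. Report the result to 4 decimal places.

μ̂_MAP = -0.3657

n = 48, x̄ = -0.29.
For a Normal prior and Normal likelihood with known variance, the posterior is Normal; its mode equals its mean, the precision-weighted average.
Prior precision 1/σ₀² = 1/9; data precision n/σ² = 48/9 = 16/3.
μ̂ = ((1/9)·(-4) + (16/3)·(-0.29)) / (1/9 + 16/3) = (-448/225)/(49/9) = -64/175 ≈ -0.3657.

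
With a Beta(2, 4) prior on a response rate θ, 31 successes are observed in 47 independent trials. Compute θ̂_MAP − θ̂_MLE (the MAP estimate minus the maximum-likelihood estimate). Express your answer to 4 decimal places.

Posterior is Beta(33, 20); MAP = (33−1)/(53−2) = 32/51 ≈ 0.62745.
MLE ignores the prior: θ̂_MLE = k/n = 31/47 ≈ 0.65957.
Difference = 32/51 − 31/47 = -77/2397 ≈ -0.0321.

MAP − MLE = -0.0321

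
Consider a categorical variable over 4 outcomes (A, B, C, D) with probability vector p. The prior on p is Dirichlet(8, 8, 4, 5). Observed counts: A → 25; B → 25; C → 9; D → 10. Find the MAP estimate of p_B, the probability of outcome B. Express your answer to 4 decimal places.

MAP estimate of p_B = 0.3556

The posterior is Dirichlet(αᵢ + nᵢ) = Dirichlet(33, 33, 13, 15).
For a Dirichlet(a₁,…,a_K) with all aᵢ > 1, the mode has j-th component (aⱼ − 1)/(Σaᵢ − K).
Here Σaᵢ = 94 and K = 4, so p_B = (33 − 1)/(94 − 4) = 32/90 ≈ 0.3556.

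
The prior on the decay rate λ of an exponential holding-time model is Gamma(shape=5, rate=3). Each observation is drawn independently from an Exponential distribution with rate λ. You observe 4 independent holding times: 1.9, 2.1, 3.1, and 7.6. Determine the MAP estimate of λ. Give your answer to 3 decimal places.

λ̂_MAP = 0.452

The Exponential(rate=λ) likelihood is ∝ λ^n e^(−λΣtᵢ). Here n = 4 and Σtᵢ = 1.9 + 2.1 + 3.1 + 7.6 = 14.7.
Posterior ∝ λ^4e^(−3λ) · λ^4e^(−14.7λ) = λ^8e^(−17.7λ), i.e. Gamma(9, 17.7).
Mode = (a−1)/b = 8/17.7 ≈ 0.452.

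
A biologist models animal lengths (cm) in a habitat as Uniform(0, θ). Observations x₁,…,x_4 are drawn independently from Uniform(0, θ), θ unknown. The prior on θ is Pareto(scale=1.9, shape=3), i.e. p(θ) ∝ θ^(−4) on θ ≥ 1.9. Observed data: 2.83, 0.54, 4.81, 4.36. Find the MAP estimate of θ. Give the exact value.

θ̂_MAP = 4.81

The Uniform(0, θ) likelihood is θ^(−n) for θ ≥ max(xᵢ), zero otherwise. Here max(xᵢ) = 4.81.
Posterior ∝ θ^(−4) · θ^(−4) = θ^(−8) on θ ≥ max(1.9, 4.81) = 4.81.
This density is strictly decreasing in θ, so the posterior mode lies at the lower boundary of the support.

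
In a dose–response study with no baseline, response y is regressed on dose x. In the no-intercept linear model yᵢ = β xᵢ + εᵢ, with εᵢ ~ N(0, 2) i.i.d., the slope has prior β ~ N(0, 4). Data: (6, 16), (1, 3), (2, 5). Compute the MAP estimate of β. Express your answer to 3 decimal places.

β̂_MAP = 2.627

log p(β | y) = −Σ(yᵢ − βxᵢ)²/(2·2) − β²/(2·4) + const.
Setting the derivative to zero: Σxᵢ(yᵢ − βxᵢ)/2 − β/4 = 0, so β = Σxᵢyᵢ / (Σxᵢ² + σ²/τ²).
Σxᵢyᵢ = 6·16 + 1·3 + 2·5 = 109; Σxᵢ² = 41; σ²/τ² = 0.5.
β̂_MAP = 109 / (41 + 0.5) = 109/41.5 ≈ 2.627.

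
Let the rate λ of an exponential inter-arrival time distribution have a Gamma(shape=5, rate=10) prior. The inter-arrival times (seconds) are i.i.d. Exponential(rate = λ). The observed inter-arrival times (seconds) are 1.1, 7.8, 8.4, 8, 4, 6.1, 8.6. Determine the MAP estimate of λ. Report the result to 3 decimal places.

The Exponential(rate=λ) likelihood is ∝ λ^n e^(−λΣtᵢ). Here n = 7 and Σtᵢ = 1.1 + 7.8 + 8.4 + 8 + 4 + 6.1 + 8.6 = 44.
Posterior ∝ λ^4e^(−10λ) · λ^7e^(−44λ) = λ^11e^(−54λ), i.e. Gamma(12, 54).
Mode = (a−1)/b = 11/54 ≈ 0.204.

λ̂_MAP = 0.204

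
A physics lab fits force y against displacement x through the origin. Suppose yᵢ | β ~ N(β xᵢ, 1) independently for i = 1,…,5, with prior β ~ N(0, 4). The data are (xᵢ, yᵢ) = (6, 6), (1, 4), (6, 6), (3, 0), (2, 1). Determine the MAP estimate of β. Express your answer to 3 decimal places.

β̂_MAP = 0.904

log p(β | y) = −Σ(yᵢ − βxᵢ)²/(2·1) − β²/(2·4) + const.
Setting the derivative to zero: Σxᵢ(yᵢ − βxᵢ)/1 − β/4 = 0, so β = Σxᵢyᵢ / (Σxᵢ² + σ²/τ²).
Σxᵢyᵢ = 6·6 + 1·4 + 6·6 + 3·0 + 2·1 = 78; Σxᵢ² = 86; σ²/τ² = 0.25.
β̂_MAP = 78 / (86 + 0.25) = 78/86.25 ≈ 0.904.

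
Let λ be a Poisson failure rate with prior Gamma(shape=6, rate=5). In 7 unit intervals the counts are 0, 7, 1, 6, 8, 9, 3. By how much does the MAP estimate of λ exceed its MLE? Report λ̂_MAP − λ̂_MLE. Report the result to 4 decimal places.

MAP − MLE = -1.6071

Σxᵢ = 34. Posterior is Gamma(40, 12); MAP = (40−1)/12 = 39/12 ≈ 3.25000.
MLE = x̄ = 34/7 ≈ 4.85714.
Difference = 39/12 − 34/7 = -45/28 ≈ -1.6071.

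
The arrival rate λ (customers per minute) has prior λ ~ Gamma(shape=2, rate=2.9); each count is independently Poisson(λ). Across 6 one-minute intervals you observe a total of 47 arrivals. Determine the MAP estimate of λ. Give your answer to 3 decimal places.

Σxᵢ = 47, n = 6.
Posterior ∝ λe^(−2.9λ) · λ^47e^(−6λ) = λ^48e^(−8.9λ), i.e. Gamma(shape=49, rate=8.9).
The mode of a Gamma(a, b) with a ≥ 1 (shape–rate) is (a−1)/b = 48/8.9 ≈ 5.393.

λ̂_MAP = 5.393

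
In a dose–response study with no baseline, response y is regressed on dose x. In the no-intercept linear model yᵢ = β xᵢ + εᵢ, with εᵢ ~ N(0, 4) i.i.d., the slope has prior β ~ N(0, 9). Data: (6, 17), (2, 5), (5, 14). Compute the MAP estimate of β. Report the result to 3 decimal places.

β̂_MAP = 2.781

log p(β | y) = −Σ(yᵢ − βxᵢ)²/(2·4) − β²/(2·9) + const.
Setting the derivative to zero: Σxᵢ(yᵢ − βxᵢ)/4 − β/9 = 0, so β = Σxᵢyᵢ / (Σxᵢ² + σ²/τ²).
Σxᵢyᵢ = 6·17 + 2·5 + 5·14 = 182; Σxᵢ² = 65; σ²/τ² = 4/9.
β̂_MAP = 182 / (65 + 4/9) = 182/(589/9) = 1638/589 ≈ 2.781.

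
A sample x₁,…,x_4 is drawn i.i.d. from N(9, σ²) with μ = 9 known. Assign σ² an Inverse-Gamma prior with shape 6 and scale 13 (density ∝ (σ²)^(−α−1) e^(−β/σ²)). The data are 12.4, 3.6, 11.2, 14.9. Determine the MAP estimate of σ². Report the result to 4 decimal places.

σ̂²_MAP = 5.9094

Sum of squared deviations about the known mean: SS = (12.4−9)² + (3.6−9)² + (11.2−9)² + (14.9−9)² = 80.37.
The Normal likelihood contributes (σ²)^(−n/2) exp(−SS/(2σ²)), so the posterior is Inverse-Gamma(α + n/2, β + SS/2) = Inverse-Gamma(8, 53.185).
The mode of Inverse-Gamma(a, b) is b/(a+1) = 53.185/9 ≈ 5.9094.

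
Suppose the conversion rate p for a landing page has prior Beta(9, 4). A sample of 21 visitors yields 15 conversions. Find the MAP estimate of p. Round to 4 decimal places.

Prior: Beta(9, 4).
Data: 15 successes in 21 trials. The binomial likelihood contributes p^15(1−p)^6, so the posterior is Beta(9+15, 4+6) = Beta(24, 10).
For Beta(a, b) with a, b > 1 the mode is (a−1)/(a+b−2) = 23/32 ≈ 0.7188.

p̂_MAP = 0.7188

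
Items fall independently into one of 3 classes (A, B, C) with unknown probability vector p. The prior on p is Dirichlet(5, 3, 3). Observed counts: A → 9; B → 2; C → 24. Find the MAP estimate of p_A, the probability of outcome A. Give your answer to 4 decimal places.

The posterior is Dirichlet(αᵢ + nᵢ) = Dirichlet(14, 5, 27).
For a Dirichlet(a₁,…,a_K) with all aᵢ > 1, the mode has j-th component (aⱼ − 1)/(Σaᵢ − K).
Here Σaᵢ = 46 and K = 3, so p_A = (14 − 1)/(46 − 3) = 13/43 ≈ 0.3023.

MAP estimate of p_A = 0.3023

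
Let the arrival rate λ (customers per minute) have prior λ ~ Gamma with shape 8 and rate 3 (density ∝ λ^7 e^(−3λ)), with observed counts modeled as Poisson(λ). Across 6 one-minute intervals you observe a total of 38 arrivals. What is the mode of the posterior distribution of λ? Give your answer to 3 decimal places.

λ̂_MAP = 5.000

Σxᵢ = 38, n = 6.
Posterior ∝ λ^7e^(−3λ) · λ^38e^(−6λ) = λ^45e^(−9λ), i.e. Gamma(shape=46, rate=9).
The mode of a Gamma(a, b) with a ≥ 1 (shape–rate) is (a−1)/b = 45/9 ≈ 5.000.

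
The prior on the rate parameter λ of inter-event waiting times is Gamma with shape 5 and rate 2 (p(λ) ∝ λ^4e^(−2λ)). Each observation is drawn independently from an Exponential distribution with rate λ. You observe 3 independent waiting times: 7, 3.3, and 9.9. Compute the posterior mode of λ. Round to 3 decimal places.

The Exponential(rate=λ) likelihood is ∝ λ^n e^(−λΣtᵢ). Here n = 3 and Σtᵢ = 7 + 3.3 + 9.9 = 20.2.
Posterior ∝ λ^4e^(−2λ) · λ^3e^(−20.2λ) = λ^7e^(−22.2λ), i.e. Gamma(8, 22.2).
Mode = (a−1)/b = 7/22.2 ≈ 0.315.

λ̂_MAP = 0.315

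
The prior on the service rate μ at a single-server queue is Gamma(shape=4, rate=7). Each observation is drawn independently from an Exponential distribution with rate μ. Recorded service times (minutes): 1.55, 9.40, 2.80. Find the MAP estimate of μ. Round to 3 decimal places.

μ̂_MAP = 0.289

The Exponential(rate=μ) likelihood is ∝ μ^n e^(−μΣtᵢ). Here n = 3 and Σtᵢ = 1.55 + 9.40 + 2.80 = 13.75.
Posterior ∝ μ^3e^(−7μ) · μ^3e^(−13.75μ) = μ^6e^(−20.75μ), i.e. Gamma(7, 20.75).
Mode = (a−1)/b = 6/20.75 ≈ 0.289.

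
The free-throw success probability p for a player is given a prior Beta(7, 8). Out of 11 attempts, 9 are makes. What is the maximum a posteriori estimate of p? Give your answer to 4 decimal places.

Prior: Beta(7, 8).
Data: 9 successes in 11 trials. The binomial likelihood contributes p^9(1−p)^2, so the posterior is Beta(7+9, 8+2) = Beta(16, 10).
For Beta(a, b) with a, b > 1 the mode is (a−1)/(a+b−2) = 15/24 ≈ 0.6250.

p̂_MAP = 0.6250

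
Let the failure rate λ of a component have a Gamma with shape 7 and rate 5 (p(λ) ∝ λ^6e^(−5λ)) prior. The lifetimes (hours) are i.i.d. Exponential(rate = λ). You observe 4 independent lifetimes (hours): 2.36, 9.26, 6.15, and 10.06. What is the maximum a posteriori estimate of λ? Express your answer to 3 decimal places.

The Exponential(rate=λ) likelihood is ∝ λ^n e^(−λΣtᵢ). Here n = 4 and Σtᵢ = 2.36 + 9.26 + 6.15 + 10.06 = 27.83.
Posterior ∝ λ^6e^(−5λ) · λ^4e^(−27.83λ) = λ^10e^(−32.83λ), i.e. Gamma(11, 32.83).
Mode = (a−1)/b = 10/32.83 ≈ 0.305.

λ̂_MAP = 0.305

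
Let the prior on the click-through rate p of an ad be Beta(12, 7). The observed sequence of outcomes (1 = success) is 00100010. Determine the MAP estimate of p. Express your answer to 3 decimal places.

Prior: Beta(12, 7).
Data: 2 successes in 8 trials (from the sequence). The binomial likelihood contributes p^2(1−p)^6, so the posterior is Beta(12+2, 7+6) = Beta(14, 13).
For Beta(a, b) with a, b > 1 the mode is (a−1)/(a+b−2) = 13/25 ≈ 0.520.

p̂_MAP = 0.520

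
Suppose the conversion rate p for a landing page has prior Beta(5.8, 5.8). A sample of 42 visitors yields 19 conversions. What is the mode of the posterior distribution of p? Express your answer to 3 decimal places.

p̂_MAP = 0.461

Prior: Beta(5.8, 5.8).
Data: 19 successes in 42 trials. The binomial likelihood contributes p^19(1−p)^23, so the posterior is Beta(5.8+19, 5.8+23) = Beta(24.8, 28.8).
For Beta(a, b) with a, b > 1 the mode is (a−1)/(a+b−2) = 23.8/51.6 ≈ 0.461.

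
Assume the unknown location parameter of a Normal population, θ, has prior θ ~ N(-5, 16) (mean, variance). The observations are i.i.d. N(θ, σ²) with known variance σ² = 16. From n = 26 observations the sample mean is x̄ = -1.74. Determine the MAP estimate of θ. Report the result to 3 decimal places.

θ̂_MAP = -1.861

n = 26, x̄ = -1.74.
For a Normal prior and Normal likelihood with known variance, the posterior is Normal; its mode equals its mean, the precision-weighted average.
Prior precision 1/σ₀² = 1/16 = 0.0625; data precision n/σ² = 26/16 = 1.625.
θ̂ = (0.0625·(-5) + 1.625·(-1.74)) / (0.0625 + 1.625) = (-3.14)/1.6875 = -1256/675 ≈ -1.861.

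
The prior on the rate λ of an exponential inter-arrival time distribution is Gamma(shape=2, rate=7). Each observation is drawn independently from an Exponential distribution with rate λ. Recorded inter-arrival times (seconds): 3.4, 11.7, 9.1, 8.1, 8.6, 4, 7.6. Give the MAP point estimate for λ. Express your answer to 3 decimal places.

The Exponential(rate=λ) likelihood is ∝ λ^n e^(−λΣtᵢ). Here n = 7 and Σtᵢ = 3.4 + 11.7 + 9.1 + 8.1 + 8.6 + 4 + 7.6 = 52.5.
Posterior ∝ λe^(−7λ) · λ^7e^(−52.5λ) = λ^8e^(−59.5λ), i.e. Gamma(9, 59.5).
Mode = (a−1)/b = 8/59.5 ≈ 0.134.

λ̂_MAP = 0.134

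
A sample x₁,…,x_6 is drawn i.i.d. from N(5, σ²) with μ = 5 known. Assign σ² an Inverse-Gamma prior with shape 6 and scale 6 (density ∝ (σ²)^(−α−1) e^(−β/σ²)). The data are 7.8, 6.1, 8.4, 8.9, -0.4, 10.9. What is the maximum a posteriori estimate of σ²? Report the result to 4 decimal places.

Sum of squared deviations about the known mean: SS = (7.8−5)² + (6.1−5)² + (8.4−5)² + (8.9−5)² + (-0.4−5)² + (10.9−5)² = 99.79.
The Normal likelihood contributes (σ²)^(−n/2) exp(−SS/(2σ²)), so the posterior is Inverse-Gamma(α + n/2, β + SS/2) = Inverse-Gamma(9, 55.895).
The mode of Inverse-Gamma(a, b) is b/(a+1) = 55.895/10 ≈ 5.5895.

σ̂²_MAP = 5.5895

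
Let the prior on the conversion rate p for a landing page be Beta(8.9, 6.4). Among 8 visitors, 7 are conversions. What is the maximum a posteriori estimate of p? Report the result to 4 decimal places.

p̂_MAP = 0.6995

Prior: Beta(8.9, 6.4).
Data: 7 successes in 8 trials. The binomial likelihood contributes p^7(1−p)^1, so the posterior is Beta(8.9+7, 6.4+1) = Beta(15.9, 7.4).
For Beta(a, b) with a, b > 1 the mode is (a−1)/(a+b−2) = 14.9/21.3 ≈ 0.6995.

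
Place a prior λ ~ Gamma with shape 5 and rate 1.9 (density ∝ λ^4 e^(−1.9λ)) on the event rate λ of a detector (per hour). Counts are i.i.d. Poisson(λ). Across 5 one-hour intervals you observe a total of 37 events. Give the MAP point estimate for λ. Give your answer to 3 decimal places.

λ̂_MAP = 5.942

Σxᵢ = 37, n = 5.
Posterior ∝ λ^4e^(−1.9λ) · λ^37e^(−5λ) = λ^41e^(−6.9λ), i.e. Gamma(shape=42, rate=6.9).
The mode of a Gamma(a, b) with a ≥ 1 (shape–rate) is (a−1)/b = 41/6.9 ≈ 5.942.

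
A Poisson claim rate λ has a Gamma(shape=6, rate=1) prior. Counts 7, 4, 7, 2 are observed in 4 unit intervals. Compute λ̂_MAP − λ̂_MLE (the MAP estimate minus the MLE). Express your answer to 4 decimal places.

MAP − MLE = 0.0000

Σxᵢ = 20. Posterior is Gamma(26, 5); MAP = (26−1)/5 = 25/5 ≈ 5.00000.
MLE = x̄ = 20/4 ≈ 5.00000.
Difference = 25/5 − 20/4 = 0 ≈ 0.0000.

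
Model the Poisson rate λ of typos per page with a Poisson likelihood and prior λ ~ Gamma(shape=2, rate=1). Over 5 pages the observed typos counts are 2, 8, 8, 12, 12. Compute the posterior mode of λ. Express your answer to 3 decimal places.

Σxᵢ = 2+8+8+12+12 = 42, with n = 5.
Posterior ∝ λe^(−1λ) · λ^42e^(−5λ) = λ^43e^(−6λ), i.e. Gamma(shape=44, rate=6).
The mode of a Gamma(a, b) with a ≥ 1 (shape–rate) is (a−1)/b = 43/6 ≈ 7.167.

λ̂_MAP = 7.167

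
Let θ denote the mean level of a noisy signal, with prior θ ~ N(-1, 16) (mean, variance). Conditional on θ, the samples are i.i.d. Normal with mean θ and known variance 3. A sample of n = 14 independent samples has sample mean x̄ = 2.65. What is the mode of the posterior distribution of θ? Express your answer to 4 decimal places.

θ̂_MAP = 2.6018

n = 14, x̄ = 2.65.
For a Normal prior and Normal likelihood with known variance, the posterior is Normal; its mode equals its mean, the precision-weighted average.
Prior precision 1/σ₀² = 1/16 = 0.0625; data precision n/σ² = 14/3.
θ̂ = (0.0625·(-1) + (14/3)·2.65) / (0.0625 + 14/3) = (2953/240)/(227/48) = 2953/1135 ≈ 2.6018.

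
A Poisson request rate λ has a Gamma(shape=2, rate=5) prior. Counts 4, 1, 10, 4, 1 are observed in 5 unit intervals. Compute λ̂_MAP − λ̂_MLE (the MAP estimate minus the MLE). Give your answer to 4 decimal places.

Σxᵢ = 20. Posterior is Gamma(22, 10); MAP = (22−1)/10 = 21/10 ≈ 2.10000.
MLE = x̄ = 20/5 ≈ 4.00000.
Difference = 21/10 − 20/5 = -19/10 ≈ -1.9000.

MAP − MLE = -1.9000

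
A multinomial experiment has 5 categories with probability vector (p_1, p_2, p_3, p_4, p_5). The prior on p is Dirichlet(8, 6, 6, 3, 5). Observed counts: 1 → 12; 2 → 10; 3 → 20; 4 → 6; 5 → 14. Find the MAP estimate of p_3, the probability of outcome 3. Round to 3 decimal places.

The posterior is Dirichlet(αᵢ + nᵢ) = Dirichlet(20, 16, 26, 9, 19).
For a Dirichlet(a₁,…,a_K) with all aᵢ > 1, the mode has j-th component (aⱼ − 1)/(Σaᵢ − K).
Here Σaᵢ = 90 and K = 5, so p_3 = (26 − 1)/(90 − 5) = 25/85 ≈ 0.294.

MAP estimate: 0.294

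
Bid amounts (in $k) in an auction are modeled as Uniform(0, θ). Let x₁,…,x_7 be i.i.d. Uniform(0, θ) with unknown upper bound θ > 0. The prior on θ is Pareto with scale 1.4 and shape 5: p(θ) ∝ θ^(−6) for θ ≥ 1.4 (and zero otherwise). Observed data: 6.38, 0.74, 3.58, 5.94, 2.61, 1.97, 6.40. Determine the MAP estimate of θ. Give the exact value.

θ̂_MAP = 6.40

The Uniform(0, θ) likelihood is θ^(−n) for θ ≥ max(xᵢ), zero otherwise. Here max(xᵢ) = 6.40.
Posterior ∝ θ^(−6) · θ^(−7) = θ^(−13) on θ ≥ max(1.4, 6.40) = 6.40.
This density is strictly decreasing in θ, so the posterior mode lies at the lower boundary of the support.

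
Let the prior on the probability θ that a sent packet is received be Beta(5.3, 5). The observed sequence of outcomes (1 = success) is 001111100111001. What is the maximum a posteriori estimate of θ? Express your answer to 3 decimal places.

Prior: Beta(5.3, 5).
Data: 9 successes in 15 trials (from the sequence). The binomial likelihood contributes θ^9(1−θ)^6, so the posterior is Beta(5.3+9, 5+6) = Beta(14.3, 11).
For Beta(a, b) with a, b > 1 the mode is (a−1)/(a+b−2) = 13.3/23.3 ≈ 0.571.

θ̂_MAP = 0.571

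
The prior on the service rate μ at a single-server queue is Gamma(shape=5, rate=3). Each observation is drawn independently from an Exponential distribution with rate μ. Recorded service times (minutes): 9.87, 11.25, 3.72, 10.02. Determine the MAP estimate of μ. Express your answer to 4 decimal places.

The Exponential(rate=μ) likelihood is ∝ μ^n e^(−μΣtᵢ). Here n = 4 and Σtᵢ = 9.87 + 11.25 + 3.72 + 10.02 = 34.86.
Posterior ∝ μ^4e^(−3μ) · μ^4e^(−34.86μ) = μ^8e^(−37.86μ), i.e. Gamma(9, 37.86).
Mode = (a−1)/b = 8/37.86 ≈ 0.2113.

μ̂_MAP = 0.2113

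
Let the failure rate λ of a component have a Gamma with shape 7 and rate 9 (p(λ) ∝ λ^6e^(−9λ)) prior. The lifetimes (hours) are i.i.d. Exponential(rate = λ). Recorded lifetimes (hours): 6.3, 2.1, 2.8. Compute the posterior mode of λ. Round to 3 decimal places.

The Exponential(rate=λ) likelihood is ∝ λ^n e^(−λΣtᵢ). Here n = 3 and Σtᵢ = 6.3 + 2.1 + 2.8 = 11.2.
Posterior ∝ λ^6e^(−9λ) · λ^3e^(−11.2λ) = λ^9e^(−20.2λ), i.e. Gamma(10, 20.2).
Mode = (a−1)/b = 9/20.2 ≈ 0.446.

λ̂_MAP = 0.446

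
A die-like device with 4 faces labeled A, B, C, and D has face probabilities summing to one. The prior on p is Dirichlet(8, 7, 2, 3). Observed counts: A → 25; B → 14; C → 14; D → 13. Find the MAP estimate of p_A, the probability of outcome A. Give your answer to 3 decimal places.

The posterior is Dirichlet(αᵢ + nᵢ) = Dirichlet(33, 21, 16, 16).
For a Dirichlet(a₁,…,a_K) with all aᵢ > 1, the mode has j-th component (aⱼ − 1)/(Σaᵢ − K).
Here Σaᵢ = 86 and K = 4, so p_A = (33 − 1)/(86 − 4) = 32/82 ≈ 0.390.

MAP estimate of p_A = 0.390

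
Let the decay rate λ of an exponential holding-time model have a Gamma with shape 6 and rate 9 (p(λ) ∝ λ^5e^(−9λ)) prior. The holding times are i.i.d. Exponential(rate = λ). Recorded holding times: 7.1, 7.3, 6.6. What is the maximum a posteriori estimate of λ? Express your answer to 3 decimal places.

λ̂_MAP = 0.267

The Exponential(rate=λ) likelihood is ∝ λ^n e^(−λΣtᵢ). Here n = 3 and Σtᵢ = 7.1 + 7.3 + 6.6 = 21.
Posterior ∝ λ^5e^(−9λ) · λ^3e^(−21λ) = λ^8e^(−30λ), i.e. Gamma(9, 30).
Mode = (a−1)/b = 8/30 ≈ 0.267.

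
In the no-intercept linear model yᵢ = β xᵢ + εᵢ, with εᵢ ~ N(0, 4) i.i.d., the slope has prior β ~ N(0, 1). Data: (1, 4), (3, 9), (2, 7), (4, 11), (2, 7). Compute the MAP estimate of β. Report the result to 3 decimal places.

β̂_MAP = 2.711

log p(β | y) = −Σ(yᵢ − βxᵢ)²/(2·4) − β²/(2·1) + const.
Setting the derivative to zero: Σxᵢ(yᵢ − βxᵢ)/4 − β/1 = 0, so β = Σxᵢyᵢ / (Σxᵢ² + σ²/τ²).
Σxᵢyᵢ = 1·4 + 3·9 + 2·7 + 4·11 + 2·7 = 103; Σxᵢ² = 34; σ²/τ² = 4.
β̂_MAP = 103 / (34 + 4) = 103/38 ≈ 2.711.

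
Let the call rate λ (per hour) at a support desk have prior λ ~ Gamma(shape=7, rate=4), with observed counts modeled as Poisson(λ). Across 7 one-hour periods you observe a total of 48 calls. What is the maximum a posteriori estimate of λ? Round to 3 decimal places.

Σxᵢ = 48, n = 7.
Posterior ∝ λ^6e^(−4λ) · λ^48e^(−7λ) = λ^54e^(−11λ), i.e. Gamma(shape=55, rate=11).
The mode of a Gamma(a, b) with a ≥ 1 (shape–rate) is (a−1)/b = 54/11 ≈ 4.909.

λ̂_MAP = 4.909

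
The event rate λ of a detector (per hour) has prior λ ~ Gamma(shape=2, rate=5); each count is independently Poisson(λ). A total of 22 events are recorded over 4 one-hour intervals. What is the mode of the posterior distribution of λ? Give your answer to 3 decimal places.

Σxᵢ = 22, n = 4.
Posterior ∝ λe^(−5λ) · λ^22e^(−4λ) = λ^23e^(−9λ), i.e. Gamma(shape=24, rate=9).
The mode of a Gamma(a, b) with a ≥ 1 (shape–rate) is (a−1)/b = 23/9 ≈ 2.556.

λ̂_MAP = 2.556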